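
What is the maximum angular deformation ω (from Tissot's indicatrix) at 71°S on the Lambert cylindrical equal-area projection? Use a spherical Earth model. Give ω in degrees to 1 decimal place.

The Lambert cylindrical equal-area projection is the cylindrical equal-area projection with its standard parallel at the equator (φ₀ = 0). Cylindrical equal-area (φ₀ = 0°): h = cos φ / cos 0° along meridians, k = cos 0° / cos φ along parallels; h·k = 1.
At 71°: h = 0.3256, k = 3.072; principal scales a = 3.072, b = 0.3256.
sin(ω/2) = (a − b)/(a + b) = 2.746/3.397 = 0.8083, so ω = 2 arcsin(0.8083) ≈ 107.9°.

107.9°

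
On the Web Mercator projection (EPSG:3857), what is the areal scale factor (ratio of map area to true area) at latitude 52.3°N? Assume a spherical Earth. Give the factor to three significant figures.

The Mercator projection is conformal; its linear scale factor is the same in every direction and equals sec φ = 1/cos φ.
Areal scale = k² = sec²φ = 1/cos²(52.3°) = 1/0.6115² = 2.674.

2.67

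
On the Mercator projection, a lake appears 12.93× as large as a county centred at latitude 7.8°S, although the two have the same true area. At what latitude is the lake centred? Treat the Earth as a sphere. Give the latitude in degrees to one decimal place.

Mercator areal scale is sec²φ, so apparent-area ratio = sec²φ₁ / sec²φ₂ = cos²φ₂ / cos²φ₁.
cos²φ₂ / cos²φ₁ = 12.93  ⇒  cos φ₁ = cos 7.8° / √12.93 = 0.9907/3.596 = 0.2755.
φ₁ = arccos(0.2755) ≈ 74.0°.

74.0°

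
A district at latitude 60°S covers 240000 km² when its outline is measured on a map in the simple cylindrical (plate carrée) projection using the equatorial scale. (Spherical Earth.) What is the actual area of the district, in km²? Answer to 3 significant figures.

120000 km²

In the plate carrée (x = Rλ, y = Rφ), meridians are true-scale (h = 1) and parallels are stretched by k = sec φ.
Areal scale = h·k = 1 × sec φ; at 60°, h = 1.000, k = 2.000, so h·k = 2.000.
True area = apparent / (areal scale) = 240000 / 2.000 ≈ 120000 km².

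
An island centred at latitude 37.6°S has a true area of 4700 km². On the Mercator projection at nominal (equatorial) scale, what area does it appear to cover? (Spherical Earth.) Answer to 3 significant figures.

7490 km²

For Mercator, h = k = sec φ (a conformal cylindrical projection has a single point scale, 1/cos φ).
Areal scale = k² = sec²φ = 1/cos²(37.6°) = 1/0.7923² = 1.593.
Apparent area = 4700 × 1.593 ≈ 7490 km².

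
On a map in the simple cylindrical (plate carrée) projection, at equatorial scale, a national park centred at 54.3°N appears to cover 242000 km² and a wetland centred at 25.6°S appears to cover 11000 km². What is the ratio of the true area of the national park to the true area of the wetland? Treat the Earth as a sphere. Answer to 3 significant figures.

14.2

On the plate carrée, areal scale = h·k = 1 × sec φ, so true area = apparent × cos φ.
True area of national park: 242000 × cos(54.3°) = 242000 × 0.5835 = 141200 km².
True area of wetland: 11000 × cos(25.6°) = 11000 × 0.9018 = 9920 km².
Ratio = 141200 / 9920 ≈ 14.2.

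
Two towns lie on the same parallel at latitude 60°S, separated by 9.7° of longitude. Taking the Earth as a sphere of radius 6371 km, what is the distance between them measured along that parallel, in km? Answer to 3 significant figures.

Arc length along a parallel = R cos φ · Δλ (with Δλ in radians).
= 6371 × cos 60° × (9.7° × π/180) = 6371 × 0.5000 × 0.1693 ≈ 539 km.

539 km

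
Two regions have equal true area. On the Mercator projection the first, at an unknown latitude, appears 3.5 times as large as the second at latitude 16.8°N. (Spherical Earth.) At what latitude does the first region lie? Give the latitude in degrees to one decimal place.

59.2°

On Mercator, (apparent₁)/(apparent₂) = sec²φ₁ / sec²φ₂ when true areas are equal.
cos²φ₂ / cos²φ₁ = 3.5  ⇒  cos φ₁ = cos 16.8° / √3.5 = 0.9573/1.871 = 0.5117.
φ₁ = arccos(0.5117) ≈ 59.2°.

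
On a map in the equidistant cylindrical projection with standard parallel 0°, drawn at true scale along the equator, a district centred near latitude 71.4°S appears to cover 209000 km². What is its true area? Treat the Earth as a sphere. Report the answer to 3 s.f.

For the equirectangular projection with φ₀ = 0 (plate carrée), h = 1 along meridians and k = sec φ along parallels.
Areal scale = h·k = 1 × sec φ; at 71.4°, h = 1.000, k = 3.135, so h·k = 3.135.
True area = apparent / (areal scale) = 209000 / 3.135 ≈ 66700 km².

66700 km²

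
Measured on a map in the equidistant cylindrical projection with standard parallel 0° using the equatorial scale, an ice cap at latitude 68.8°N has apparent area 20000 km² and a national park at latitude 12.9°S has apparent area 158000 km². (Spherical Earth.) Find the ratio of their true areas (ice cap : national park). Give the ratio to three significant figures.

0.0470

On the plate carrée, areal scale = h·k = 1 × sec φ, so true area = apparent × cos φ.
True area of ice cap: 20000 × cos(68.8°) = 20000 × 0.3616 = 7232 km².
True area of national park: 158000 × cos(12.9°) = 158000 × 0.9748 = 154000 km².
Ratio = 7232 / 154000 ≈ 0.0470.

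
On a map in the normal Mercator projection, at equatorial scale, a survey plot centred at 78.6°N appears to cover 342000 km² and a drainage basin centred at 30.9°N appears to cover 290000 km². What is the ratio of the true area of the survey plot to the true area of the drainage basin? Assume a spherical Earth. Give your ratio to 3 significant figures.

0.0626

Since Mercator area scale is 1/cos²φ, the true area equals the apparent area multiplied by cos²φ.
True area of survey plot: 342000 × cos²(78.6°) = 342000 × 0.03907 = 13360 km².
True area of drainage basin: 290000 × cos²(30.9°) = 290000 × 0.7363 = 213500 km².
Ratio = 13360 / 213500 ≈ 0.0626.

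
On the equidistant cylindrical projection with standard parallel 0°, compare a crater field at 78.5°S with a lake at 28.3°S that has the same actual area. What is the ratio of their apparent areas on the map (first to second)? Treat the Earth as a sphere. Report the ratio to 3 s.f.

4.42

For the equirectangular projection with φ₀ = 0 (plate carrée), h = 1 along meridians and k = sec φ along parallels.
Areal scale at 78.5°: h·k = 1.000 × 5.016 = 5.016.
Areal scale at 28.3°: h·k = 1.000 × 1.136 = 1.136.
Ratio = 5.016/1.136 ≈ 4.42.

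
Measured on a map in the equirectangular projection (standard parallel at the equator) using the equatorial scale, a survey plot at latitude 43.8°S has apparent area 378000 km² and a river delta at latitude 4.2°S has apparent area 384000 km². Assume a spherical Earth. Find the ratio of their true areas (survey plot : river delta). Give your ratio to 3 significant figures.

Plate carrée has h = 1 and k = sec φ, giving areal scale sec φ; true area = (apparent area) · cos φ.
True area of survey plot: 378000 × cos(43.8°) = 378000 × 0.7218 = 272800 km².
True area of river delta: 384000 × cos(4.2°) = 384000 × 0.9973 = 383000 km².
Ratio = 272800 / 383000 ≈ 0.712.

0.712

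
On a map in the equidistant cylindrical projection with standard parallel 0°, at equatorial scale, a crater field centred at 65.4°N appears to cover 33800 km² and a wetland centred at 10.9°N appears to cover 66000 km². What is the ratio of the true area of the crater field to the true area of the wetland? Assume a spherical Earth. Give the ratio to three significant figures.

On the plate carrée, areal scale = h·k = 1 × sec φ, so true area = apparent × cos φ.
True area of crater field: 33800 × cos(65.4°) = 33800 × 0.4163 = 14070 km².
True area of wetland: 66000 × cos(10.9°) = 66000 × 0.9820 = 64810 km².
Ratio = 14070 / 64810 ≈ 0.217.

0.217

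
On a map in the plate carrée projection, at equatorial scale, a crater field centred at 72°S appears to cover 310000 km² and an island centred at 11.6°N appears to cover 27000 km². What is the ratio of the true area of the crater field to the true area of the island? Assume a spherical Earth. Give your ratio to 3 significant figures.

Plate carrée has h = 1 and k = sec φ, giving areal scale sec φ; true area = (apparent area) · cos φ.
True area of crater field: 310000 × cos(72°) = 310000 × 0.3090 = 95800 km².
True area of island: 27000 × cos(11.6°) = 27000 × 0.9796 = 26450 km².
Ratio = 95800 / 26450 ≈ 3.62.

3.62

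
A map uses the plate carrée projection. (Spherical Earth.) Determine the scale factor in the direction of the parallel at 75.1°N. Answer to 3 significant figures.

In the plate carrée (x = Rλ, y = Rφ), meridians are true-scale (h = 1) and parallels are stretched by k = sec φ.
k = 1/cos 75.1° = 1/0.2571 = 3.889.

3.89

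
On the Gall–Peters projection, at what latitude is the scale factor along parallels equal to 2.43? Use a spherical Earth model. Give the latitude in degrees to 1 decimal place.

73.1°

The Gall–Peters projection is cylindrical equal-area with φ₀ = 45°. For cylindrical equal-area with standard parallel φ₀, h = cos φ / cos φ₀ and k = cos φ₀ / cos φ, so h·k = 1.
k = cos φ₀ / cos φ = 2.43  ⇒  cos φ = cos 45° / 2.43 = 0.2910.
φ = arccos(0.2910) ≈ 73.1°.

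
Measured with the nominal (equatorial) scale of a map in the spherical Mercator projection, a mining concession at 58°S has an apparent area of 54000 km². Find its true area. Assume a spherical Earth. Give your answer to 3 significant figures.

Mercator is conformal, so the point scale is isotropic: h = k = sec φ = 1/cos φ.
Areal scale = k² = sec²φ = 1/cos²(58°) = 1/0.5299² = 3.561.
True area = apparent / (areal scale) = 54000 / 3.561 ≈ 15200 km².

15200 km²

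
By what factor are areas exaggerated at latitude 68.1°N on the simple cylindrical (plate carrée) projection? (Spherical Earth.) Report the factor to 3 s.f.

Plate carrée maps x = Rλ, y = Rφ. The meridian scale is h = 1 and the parallel scale is k = 1/cos φ = sec φ.
Areal scale = h·k = 1 × sec φ; at 68.1°, h = 1.000, k = 2.681, so h·k = 2.681.

2.68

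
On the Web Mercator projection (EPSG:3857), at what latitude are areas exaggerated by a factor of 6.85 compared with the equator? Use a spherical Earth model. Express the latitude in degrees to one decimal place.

67.5°

Mercator areal scale is sec²φ.
sec²φ = 6.85  ⇒  cos²φ = 0.1460  ⇒  cos φ = 0.3821.
φ = arccos(0.3821) ≈ 67.5°.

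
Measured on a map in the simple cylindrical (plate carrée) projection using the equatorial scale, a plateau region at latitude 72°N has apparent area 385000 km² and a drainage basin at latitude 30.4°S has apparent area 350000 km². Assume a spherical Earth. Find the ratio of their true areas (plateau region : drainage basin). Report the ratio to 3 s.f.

On the plate carrée, areal scale = h·k = 1 × sec φ, so true area = apparent × cos φ.
True area of plateau region: 385000 × cos(72°) = 385000 × 0.3090 = 119000 km².
True area of drainage basin: 350000 × cos(30.4°) = 350000 × 0.8625 = 301900 km².
Ratio = 119000 / 301900 ≈ 0.394.

0.394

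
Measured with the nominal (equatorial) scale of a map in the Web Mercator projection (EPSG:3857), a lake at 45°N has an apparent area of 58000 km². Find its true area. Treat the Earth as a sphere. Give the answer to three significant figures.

The Mercator projection is conformal; its linear scale factor is the same in every direction and equals sec φ = 1/cos φ.
Areal scale = k² = sec²φ = 1/cos²(45°) = 1/0.7071² = 2.000.
True area = apparent / (areal scale) = 58000 / 2.000 ≈ 29000 km².

29000 km²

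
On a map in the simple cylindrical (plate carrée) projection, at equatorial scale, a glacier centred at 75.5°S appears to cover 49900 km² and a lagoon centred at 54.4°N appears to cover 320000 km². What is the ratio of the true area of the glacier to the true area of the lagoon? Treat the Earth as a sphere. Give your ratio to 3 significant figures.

0.0671

Plate carrée has h = 1 and k = sec φ, giving areal scale sec φ; true area = (apparent area) · cos φ.
True area of glacier: 49900 × cos(75.5°) = 49900 × 0.2504 = 12490 km².
True area of lagoon: 320000 × cos(54.4°) = 320000 × 0.5821 = 186300 km².
Ratio = 12490 / 186300 ≈ 0.0671.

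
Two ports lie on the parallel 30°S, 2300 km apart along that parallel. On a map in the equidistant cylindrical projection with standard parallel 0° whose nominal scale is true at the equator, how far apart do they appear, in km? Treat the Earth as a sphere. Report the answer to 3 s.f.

Plate carrée maps x = Rλ, y = Rφ. The meridian scale is h = 1 and the parallel scale is k = 1/cos φ = sec φ.
Along the parallel, k = sec 30° = 1/0.8660 = 1.155.
Map distance = 2300 × 1.155 ≈ 2660 km.

2660 km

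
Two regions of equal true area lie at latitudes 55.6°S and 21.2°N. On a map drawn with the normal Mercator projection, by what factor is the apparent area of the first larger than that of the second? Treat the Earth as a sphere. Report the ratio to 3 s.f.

On Mercator, area is exaggerated by sec²φ = 1/cos²φ.
At 55.6°: sec²(55.6°) = 1/0.5650² = 3.133.
At 21.2°: sec²(21.2°) = 1/0.9323² = 1.150.
Ratio = 3.133/1.150 = cos²(21.2°)/cos²(55.6°) ≈ 2.72.

2.72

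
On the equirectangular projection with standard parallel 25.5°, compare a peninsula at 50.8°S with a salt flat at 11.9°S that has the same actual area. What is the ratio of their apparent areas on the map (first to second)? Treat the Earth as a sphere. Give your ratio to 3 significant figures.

The equidistant cylindrical projection with φ₀ = 25.5° has h = 1 (meridians true) and k = cos φ₀ / cos φ along parallels.
Areal scale at 50.8°: h·k = 1.000 × 1.428 = 1.428.
Areal scale at 11.9°: h·k = 1.000 × 0.9224 = 0.9224.
Ratio = 1.428/0.9224 ≈ 1.55.

1.55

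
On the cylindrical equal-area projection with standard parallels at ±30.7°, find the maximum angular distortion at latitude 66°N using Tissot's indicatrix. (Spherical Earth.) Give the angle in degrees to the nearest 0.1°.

Cylindrical equal-area (φ₀ = 30.7°): h = cos φ / cos 30.7° along meridians, k = cos 30.7° / cos φ along parallels; h·k = 1.
At 66°: h = 0.4730, k = 2.114; principal scales a = 2.114, b = 0.4730.
sin(ω/2) = (a − b)/(a + b) = 1.641/2.587 = 0.6343, so ω = 2 arcsin(0.6343) ≈ 78.7°.

78.7°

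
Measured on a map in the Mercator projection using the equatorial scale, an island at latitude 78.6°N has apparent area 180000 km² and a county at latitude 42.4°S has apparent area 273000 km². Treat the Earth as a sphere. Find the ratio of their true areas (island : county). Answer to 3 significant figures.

On Mercator the areal scale is sec²φ, so true area = apparent × cos²φ.
True area of island: 180000 × cos²(78.6°) = 180000 × 0.03907 = 7032 km².
True area of county: 273000 × cos²(42.4°) = 273000 × 0.5453 = 148900 km².
Ratio = 7032 / 148900 ≈ 0.0472.

0.0472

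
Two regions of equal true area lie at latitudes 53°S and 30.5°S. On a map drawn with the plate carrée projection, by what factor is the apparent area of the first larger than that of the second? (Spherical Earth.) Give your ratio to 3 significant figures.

1.43

Plate carrée maps x = Rλ, y = Rφ. The meridian scale is h = 1 and the parallel scale is k = 1/cos φ = sec φ.
Areal scale at 53°: h·k = 1.000 × 1.662 = 1.662.
Areal scale at 30.5°: h·k = 1.000 × 1.161 = 1.161.
Ratio = 1.662/1.161 ≈ 1.43.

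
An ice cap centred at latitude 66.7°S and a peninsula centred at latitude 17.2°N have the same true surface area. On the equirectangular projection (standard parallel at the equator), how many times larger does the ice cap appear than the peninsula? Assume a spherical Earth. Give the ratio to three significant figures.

2.42

In the plate carrée (x = Rλ, y = Rφ), meridians are true-scale (h = 1) and parallels are stretched by k = sec φ.
Areal scale at 66.7°: h·k = 1.000 × 2.528 = 2.528.
Areal scale at 17.2°: h·k = 1.000 × 1.047 = 1.047.
Ratio = 2.528/1.047 ≈ 2.42.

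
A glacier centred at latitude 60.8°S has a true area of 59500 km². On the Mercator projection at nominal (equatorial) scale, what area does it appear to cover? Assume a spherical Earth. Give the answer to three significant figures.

The Mercator projection is conformal; its linear scale factor is the same in every direction and equals sec φ = 1/cos φ.
Areal scale = k² = sec²φ = 1/cos²(60.8°) = 1/0.4879² = 4.202.
Apparent area = 59500 × 4.202 ≈ 250000 km².

250000 km²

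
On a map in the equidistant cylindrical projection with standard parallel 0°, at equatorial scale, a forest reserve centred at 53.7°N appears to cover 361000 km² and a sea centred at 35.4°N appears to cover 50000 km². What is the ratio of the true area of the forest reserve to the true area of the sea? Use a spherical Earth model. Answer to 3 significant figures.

Plate carrée has h = 1 and k = sec φ, giving areal scale sec φ; true area = (apparent area) · cos φ.
True area of forest reserve: 361000 × cos(53.7°) = 361000 × 0.5920 = 213700 km².
True area of sea: 50000 × cos(35.4°) = 50000 × 0.8151 = 40760 km².
Ratio = 213700 / 40760 ≈ 5.24.

5.24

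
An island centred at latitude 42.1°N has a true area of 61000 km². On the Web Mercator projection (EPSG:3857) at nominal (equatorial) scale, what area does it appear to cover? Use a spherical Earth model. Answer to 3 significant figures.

For Mercator, h = k = sec φ (a conformal cylindrical projection has a single point scale, 1/cos φ).
Areal scale = k² = sec²φ = 1/cos²(42.1°) = 1/0.7420² = 1.816.
Apparent area = 61000 × 1.816 ≈ 111000 km².

111000 km²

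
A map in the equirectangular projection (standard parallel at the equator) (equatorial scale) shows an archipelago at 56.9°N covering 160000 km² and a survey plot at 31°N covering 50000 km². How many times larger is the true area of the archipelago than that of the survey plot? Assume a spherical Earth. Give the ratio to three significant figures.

2.04

On the plate carrée, areal scale = h·k = 1 × sec φ, so true area = apparent × cos φ.
True area of archipelago: 160000 × cos(56.9°) = 160000 × 0.5461 = 87380 km².
True area of survey plot: 50000 × cos(31°) = 50000 × 0.8572 = 42860 km².
Ratio = 87380 / 42860 ≈ 2.04.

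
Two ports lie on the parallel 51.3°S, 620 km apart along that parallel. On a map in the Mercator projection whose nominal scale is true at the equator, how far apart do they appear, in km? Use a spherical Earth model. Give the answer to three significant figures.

Mercator is conformal, so the point scale is isotropic: h = k = sec φ = 1/cos φ.
Along the parallel, k = sec 51.3° = 1/0.6252 = 1.599.
Map distance = 620 × 1.599 ≈ 992 km.

992 km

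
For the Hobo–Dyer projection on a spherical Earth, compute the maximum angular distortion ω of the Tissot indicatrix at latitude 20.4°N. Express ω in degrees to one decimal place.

The Hobo–Dyer projection is cylindrical equal-area with φ₀ = 37.5°. For cylindrical equal-area with standard parallel φ₀, h = cos φ / cos φ₀ and k = cos φ₀ / cos φ, so h·k = 1.
At 20.4°: h = 1.181, k = 0.8464; principal scales a = 1.181, b = 0.8464.
sin(ω/2) = (a − b)/(a + b) = 0.3350/2.028 = 0.1652, so ω = 2 arcsin(0.1652) ≈ 19.0°.

19.0°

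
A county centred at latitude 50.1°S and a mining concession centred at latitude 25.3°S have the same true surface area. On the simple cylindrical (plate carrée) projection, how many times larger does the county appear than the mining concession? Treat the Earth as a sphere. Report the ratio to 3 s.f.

Plate carrée maps x = Rλ, y = Rφ. The meridian scale is h = 1 and the parallel scale is k = 1/cos φ = sec φ.
Areal scale at 50.1°: h·k = 1.000 × 1.559 = 1.559.
Areal scale at 25.3°: h·k = 1.000 × 1.106 = 1.106.
Ratio = 1.559/1.106 ≈ 1.41.

1.41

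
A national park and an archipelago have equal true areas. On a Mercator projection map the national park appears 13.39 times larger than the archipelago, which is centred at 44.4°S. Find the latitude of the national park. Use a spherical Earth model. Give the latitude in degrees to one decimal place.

78.7°

For equal true areas on Mercator, apparent areas scale as sec²φ, so the ratio is cos²φ₂ / cos²φ₁.
cos²φ₂ / cos²φ₁ = 13.39  ⇒  cos φ₁ = cos 44.4° / √13.39 = 0.7145/3.659 = 0.1953.
φ₁ = arccos(0.1953) ≈ 78.7°.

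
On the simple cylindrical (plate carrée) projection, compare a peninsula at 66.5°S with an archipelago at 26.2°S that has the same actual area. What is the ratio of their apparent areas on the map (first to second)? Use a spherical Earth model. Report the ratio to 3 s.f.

In the plate carrée (x = Rλ, y = Rφ), meridians are true-scale (h = 1) and parallels are stretched by k = sec φ.
Areal scale at 66.5°: h·k = 1.000 × 2.508 = 2.508.
Areal scale at 26.2°: h·k = 1.000 × 1.115 = 1.115.
Ratio = 2.508/1.115 ≈ 2.25.

2.25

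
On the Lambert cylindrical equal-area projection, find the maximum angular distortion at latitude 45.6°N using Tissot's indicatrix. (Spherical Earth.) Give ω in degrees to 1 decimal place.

40.1°

The Lambert cylindrical equal-area projection is the cylindrical equal-area projection with its standard parallel at the equator (φ₀ = 0). For cylindrical equal-area with standard parallel φ₀, h = cos φ / cos φ₀ and k = cos φ₀ / cos φ, so h·k = 1.
At 45.6°: h = 0.6997, k = 1.429; principal scales a = 1.429, b = 0.6997.
sin(ω/2) = (a − b)/(a + b) = 0.7296/2.129 = 0.3427, so ω = 2 arcsin(0.3427) ≈ 40.1°.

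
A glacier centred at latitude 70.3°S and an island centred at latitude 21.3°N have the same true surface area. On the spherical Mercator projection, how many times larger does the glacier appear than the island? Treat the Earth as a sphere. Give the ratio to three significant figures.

Mercator is conformal with k = sec φ, so areal scale = k² = sec²φ.
At 70.3°: sec²(70.3°) = 1/0.3371² = 8.800.
At 21.3°: sec²(21.3°) = 1/0.9317² = 1.152.
Ratio = 8.800/1.152 = cos²(21.3°)/cos²(70.3°) ≈ 7.64.

7.64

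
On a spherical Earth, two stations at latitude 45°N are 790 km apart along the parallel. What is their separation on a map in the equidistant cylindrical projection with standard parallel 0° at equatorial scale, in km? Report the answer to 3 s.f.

Plate carrée maps x = Rλ, y = Rφ. The meridian scale is h = 1 and the parallel scale is k = 1/cos φ = sec φ.
Along the parallel, k = sec 45° = 1/0.7071 = 1.414.
Map distance = 790 × 1.414 ≈ 1120 km.

1120 km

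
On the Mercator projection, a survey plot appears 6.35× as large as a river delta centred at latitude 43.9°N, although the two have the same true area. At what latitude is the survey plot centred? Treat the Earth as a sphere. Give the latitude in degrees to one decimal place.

73.4°

Mercator areal scale is sec²φ, so apparent-area ratio = sec²φ₁ / sec²φ₂ = cos²φ₂ / cos²φ₁.
cos²φ₂ / cos²φ₁ = 6.35  ⇒  cos φ₁ = cos 43.9° / √6.35 = 0.7206/2.520 = 0.2859.
φ₁ = arccos(0.2859) ≈ 73.4°.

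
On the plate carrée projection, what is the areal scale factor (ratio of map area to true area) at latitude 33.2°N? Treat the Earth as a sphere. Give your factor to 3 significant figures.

1.20

For the equirectangular projection with φ₀ = 0 (plate carrée), h = 1 along meridians and k = sec φ along parallels.
Areal scale = h·k = 1 × sec φ; at 33.2°, h = 1.000, k = 1.195, so h·k = 1.195.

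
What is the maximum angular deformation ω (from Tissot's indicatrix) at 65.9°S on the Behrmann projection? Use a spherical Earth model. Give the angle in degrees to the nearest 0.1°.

The Behrmann projection is cylindrical equal-area with φ₀ = 30°. For cylindrical equal-area with standard parallel φ₀, h = cos φ / cos φ₀ and k = cos φ₀ / cos φ, so h·k = 1.
At 65.9°: h = 0.4715, k = 2.121; principal scales a = 2.121, b = 0.4715.
sin(ω/2) = (a − b)/(a + b) = 1.649/2.592 = 0.6362, so ω = 2 arcsin(0.6362) ≈ 79.0°.

79.0°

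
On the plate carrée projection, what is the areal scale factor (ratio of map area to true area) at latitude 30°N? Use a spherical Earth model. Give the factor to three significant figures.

1.15

Plate carrée maps x = Rλ, y = Rφ. The meridian scale is h = 1 and the parallel scale is k = 1/cos φ = sec φ.
Areal scale = h·k = 1 × sec φ; at 30°, h = 1.000, k = 1.155, so h·k = 1.155.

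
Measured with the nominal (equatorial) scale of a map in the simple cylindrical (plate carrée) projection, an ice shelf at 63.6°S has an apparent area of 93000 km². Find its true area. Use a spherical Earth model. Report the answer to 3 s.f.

41400 km²

For the equirectangular projection with φ₀ = 0 (plate carrée), h = 1 along meridians and k = sec φ along parallels.
Areal scale = h·k = 1 × sec φ; at 63.6°, h = 1.000, k = 2.249, so h·k = 2.249.
True area = apparent / (areal scale) = 93000 / 2.249 ≈ 41400 km².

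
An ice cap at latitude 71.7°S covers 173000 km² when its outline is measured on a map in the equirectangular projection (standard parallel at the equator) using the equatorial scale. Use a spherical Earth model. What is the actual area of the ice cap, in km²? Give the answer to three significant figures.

In the plate carrée (x = Rλ, y = Rφ), meridians are true-scale (h = 1) and parallels are stretched by k = sec φ.
Areal scale = h·k = 1 × sec φ; at 71.7°, h = 1.000, k = 3.185, so h·k = 3.185.
True area = apparent / (areal scale) = 173000 / 3.185 ≈ 54300 km².

54300 km²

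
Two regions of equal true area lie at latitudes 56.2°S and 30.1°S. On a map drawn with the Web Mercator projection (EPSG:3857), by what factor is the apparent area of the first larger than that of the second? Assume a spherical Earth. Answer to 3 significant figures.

On Mercator, area is exaggerated by sec²φ = 1/cos²φ.
At 56.2°: sec²(56.2°) = 1/0.5563² = 3.231.
At 30.1°: sec²(30.1°) = 1/0.8652² = 1.336.
Ratio = 3.231/1.336 = cos²(30.1°)/cos²(56.2°) ≈ 2.42.

2.42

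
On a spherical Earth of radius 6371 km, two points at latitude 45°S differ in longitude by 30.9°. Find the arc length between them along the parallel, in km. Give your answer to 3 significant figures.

Arc length along a parallel = R cos φ · Δλ (with Δλ in radians).
= 6371 × cos 45° × (30.9° × π/180) = 6371 × 0.7071 × 0.5393 ≈ 2430 km.

2430 km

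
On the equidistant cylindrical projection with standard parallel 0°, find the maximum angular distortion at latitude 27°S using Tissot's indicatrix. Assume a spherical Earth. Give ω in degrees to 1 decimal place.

In the plate carrée (x = Rλ, y = Rφ), meridians are true-scale (h = 1) and parallels are stretched by k = sec φ.
At 27°: h = 1.000, k = 1.122; principal scales a = 1.122, b = 1.000.
sin(ω/2) = (a − b)/(a + b) = 0.1223/2.122 = 0.05764, so ω = 2 arcsin(0.05764) ≈ 6.6°.

6.6°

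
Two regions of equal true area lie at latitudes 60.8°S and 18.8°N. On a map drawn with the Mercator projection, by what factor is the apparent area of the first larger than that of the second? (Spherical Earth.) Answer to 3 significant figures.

3.77

Mercator areal scale is sec²φ.
At 60.8°: sec²(60.8°) = 1/0.4879² = 4.202.
At 18.8°: sec²(18.8°) = 1/0.9466² = 1.116.
Ratio = 4.202/1.116 = cos²(18.8°)/cos²(60.8°) ≈ 3.77.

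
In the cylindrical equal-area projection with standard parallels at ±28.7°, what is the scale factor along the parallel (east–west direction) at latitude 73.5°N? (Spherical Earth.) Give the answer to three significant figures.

A cylindrical equal-area projection with standard parallel φ₀ has meridian scale h = cos φ / cos φ₀ and parallel scale k = cos φ₀ / cos φ (so areas are preserved, h·k = 1).
k = cos 28.7° / cos 73.5° = 0.8771/0.2840 = 3.088.

3.09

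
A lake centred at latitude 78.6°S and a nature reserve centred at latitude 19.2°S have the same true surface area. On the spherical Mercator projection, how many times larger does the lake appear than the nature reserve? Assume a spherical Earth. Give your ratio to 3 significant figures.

22.8

On Mercator, area is exaggerated by sec²φ = 1/cos²φ.
At 78.6°: sec²(78.6°) = 1/0.1977² = 25.60.
At 19.2°: sec²(19.2°) = 1/0.9444² = 1.121.
Ratio = 25.60/1.121 = cos²(19.2°)/cos²(78.6°) ≈ 22.8.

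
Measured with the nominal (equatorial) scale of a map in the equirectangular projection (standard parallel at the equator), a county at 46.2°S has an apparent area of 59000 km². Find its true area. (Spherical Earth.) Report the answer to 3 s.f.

In the plate carrée (x = Rλ, y = Rφ), meridians are true-scale (h = 1) and parallels are stretched by k = sec φ.
Areal scale = h·k = 1 × sec φ; at 46.2°, h = 1.000, k = 1.445, so h·k = 1.445.
True area = apparent / (areal scale) = 59000 / 1.445 ≈ 40800 km².

40800 km²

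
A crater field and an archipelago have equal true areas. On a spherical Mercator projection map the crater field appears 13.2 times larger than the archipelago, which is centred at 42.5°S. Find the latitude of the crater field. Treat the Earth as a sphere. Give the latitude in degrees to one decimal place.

78.3°

Mercator areal scale is sec²φ, so apparent-area ratio = sec²φ₁ / sec²φ₂ = cos²φ₂ / cos²φ₁.
cos²φ₂ / cos²φ₁ = 13.2  ⇒  cos φ₁ = cos 42.5° / √13.2 = 0.7373/3.633 = 0.2029.
φ₁ = arccos(0.2029) ≈ 78.3°.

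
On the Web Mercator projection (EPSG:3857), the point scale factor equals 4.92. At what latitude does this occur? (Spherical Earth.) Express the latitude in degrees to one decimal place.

Mercator scale is k = sec φ = 1/cos φ.
1/cos φ = 4.92  ⇒  cos φ = 0.2033  ⇒  φ = arccos(0.2033) ≈ 78.3°.

78.3°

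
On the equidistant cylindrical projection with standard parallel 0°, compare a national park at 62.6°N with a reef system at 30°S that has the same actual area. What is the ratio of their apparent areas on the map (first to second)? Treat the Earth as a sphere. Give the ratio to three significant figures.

In the plate carrée (x = Rλ, y = Rφ), meridians are true-scale (h = 1) and parallels are stretched by k = sec φ.
Areal scale at 62.6°: h·k = 1.000 × 2.173 = 2.173.
Areal scale at 30°: h·k = 1.000 × 1.155 = 1.155.
Ratio = 2.173/1.155 ≈ 1.88.

1.88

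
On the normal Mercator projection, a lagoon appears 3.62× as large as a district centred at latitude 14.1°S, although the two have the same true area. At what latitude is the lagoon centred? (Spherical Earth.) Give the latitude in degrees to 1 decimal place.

For equal true areas on Mercator, apparent areas scale as sec²φ, so the ratio is cos²φ₂ / cos²φ₁.
cos²φ₂ / cos²φ₁ = 3.62  ⇒  cos φ₁ = cos 14.1° / √3.62 = 0.9699/1.903 = 0.5098.
φ₁ = arccos(0.5098) ≈ 59.4°.

59.4°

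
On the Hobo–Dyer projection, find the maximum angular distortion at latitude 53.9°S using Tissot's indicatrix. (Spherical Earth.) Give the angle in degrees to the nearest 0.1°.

33.6°

The Hobo–Dyer projection is cylindrical equal-area with φ₀ = 37.5°. For cylindrical equal-area with standard parallel φ₀, h = cos φ / cos φ₀ and k = cos φ₀ / cos φ, so h·k = 1.
At 53.9°: h = 0.7427, k = 1.347; principal scales a = 1.347, b = 0.7427.
sin(ω/2) = (a − b)/(a + b) = 0.6038/2.089 = 0.2890, so ω = 2 arcsin(0.2890) ≈ 33.6°.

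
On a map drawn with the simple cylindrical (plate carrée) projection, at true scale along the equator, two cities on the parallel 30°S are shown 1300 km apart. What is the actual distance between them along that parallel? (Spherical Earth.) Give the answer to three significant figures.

In the plate carrée (x = Rλ, y = Rφ), meridians are true-scale (h = 1) and parallels are stretched by k = sec φ.
Along the parallel at 30°, map distances are exaggerated by k = sec 30° = 1.155.
True distance = 1300 / 1.155 = 1300 × cos 30° ≈ 1130 km.

1130 km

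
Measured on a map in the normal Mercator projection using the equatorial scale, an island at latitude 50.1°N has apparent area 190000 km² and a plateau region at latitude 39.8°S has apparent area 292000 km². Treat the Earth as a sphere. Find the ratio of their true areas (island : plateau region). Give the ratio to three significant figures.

Since Mercator area scale is 1/cos²φ, the true area equals the apparent area multiplied by cos²φ.
True area of island: 190000 × cos²(50.1°) = 190000 × 0.4115 = 78180 km².
True area of plateau region: 292000 × cos²(39.8°) = 292000 × 0.5903 = 172400 km².
Ratio = 78180 / 172400 ≈ 0.454.

0.454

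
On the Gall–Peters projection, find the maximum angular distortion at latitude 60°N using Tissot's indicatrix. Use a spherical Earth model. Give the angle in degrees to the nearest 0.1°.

The Gall–Peters projection is cylindrical equal-area with φ₀ = 45°. Cylindrical equal-area (φ₀ = 45°): h = cos φ / cos 45° along meridians, k = cos 45° / cos φ along parallels; h·k = 1.
At 60°: h = 0.7071, k = 1.414; principal scales a = 1.414, b = 0.7071.
sin(ω/2) = (a − b)/(a + b) = 0.7071/2.121 = 0.3333, so ω = 2 arcsin(0.3333) ≈ 38.9°.

38.9°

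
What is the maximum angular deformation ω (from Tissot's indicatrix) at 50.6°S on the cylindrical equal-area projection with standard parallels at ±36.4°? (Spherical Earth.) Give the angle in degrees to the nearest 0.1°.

27.0°

For cylindrical equal-area with standard parallel φ₀, h = cos φ / cos φ₀ and k = cos φ₀ / cos φ, so h·k = 1.
At 50.6°: h = 0.7886, k = 1.268; principal scales a = 1.268, b = 0.7886.
sin(ω/2) = (a − b)/(a + b) = 0.4795/2.057 = 0.2331, so ω = 2 arcsin(0.2331) ≈ 27.0°.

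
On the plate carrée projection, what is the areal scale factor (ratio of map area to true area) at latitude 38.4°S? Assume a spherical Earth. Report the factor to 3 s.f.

Plate carrée maps x = Rλ, y = Rφ. The meridian scale is h = 1 and the parallel scale is k = 1/cos φ = sec φ.
Areal scale = h·k = 1 × sec φ; at 38.4°, h = 1.000, k = 1.276, so h·k = 1.276.

1.28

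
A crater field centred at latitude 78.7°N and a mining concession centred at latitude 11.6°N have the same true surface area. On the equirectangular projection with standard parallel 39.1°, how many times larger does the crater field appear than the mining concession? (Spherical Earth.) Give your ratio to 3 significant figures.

In the equirectangular projection with standard parallel φ₀ = 39.1° (x = Rλ cos φ₀, y = Rφ), meridians are true-scale (h = 1) and the parallel scale is k = cos φ₀ / cos φ.
Areal scale at 78.7°: h·k = 1.000 × 3.961 = 3.961.
Areal scale at 11.6°: h·k = 1.000 × 0.7922 = 0.7922.
Ratio = 3.961/0.7922 ≈ 5.00.

5.00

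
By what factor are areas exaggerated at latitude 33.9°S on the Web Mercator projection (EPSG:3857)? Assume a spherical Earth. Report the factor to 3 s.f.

1.45

Mercator is conformal, so the point scale is isotropic: h = k = sec φ = 1/cos φ.
Areal scale = k² = sec²φ = 1/cos²(33.9°) = 1/0.8300² = 1.452.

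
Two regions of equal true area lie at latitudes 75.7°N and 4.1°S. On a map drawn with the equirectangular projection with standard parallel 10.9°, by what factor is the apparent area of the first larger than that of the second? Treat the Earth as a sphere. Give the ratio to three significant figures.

4.04

The equidistant cylindrical projection with φ₀ = 10.9° has h = 1 (meridians true) and k = cos φ₀ / cos φ along parallels.
Areal scale at 75.7°: h·k = 1.000 × 3.976 = 3.976.
Areal scale at 4.1°: h·k = 1.000 × 0.9845 = 0.9845.
Ratio = 3.976/0.9845 ≈ 4.04.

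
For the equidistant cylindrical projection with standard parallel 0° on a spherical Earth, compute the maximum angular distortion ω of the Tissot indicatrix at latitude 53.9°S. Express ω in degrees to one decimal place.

30.0°

In the plate carrée (x = Rλ, y = Rφ), meridians are true-scale (h = 1) and parallels are stretched by k = sec φ.
At 53.9°: h = 1.000, k = 1.697; principal scales a = 1.697, b = 1.000.
sin(ω/2) = (a − b)/(a + b) = 0.6972/2.697 = 0.2585, so ω = 2 arcsin(0.2585) ≈ 30.0°.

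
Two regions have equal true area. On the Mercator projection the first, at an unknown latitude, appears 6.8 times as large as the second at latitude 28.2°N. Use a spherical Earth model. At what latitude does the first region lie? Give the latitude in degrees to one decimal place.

70.2°

For equal true areas on Mercator, apparent areas scale as sec²φ, so the ratio is cos²φ₂ / cos²φ₁.
cos²φ₂ / cos²φ₁ = 6.8  ⇒  cos φ₁ = cos 28.2° / √6.8 = 0.8813/2.608 = 0.3380.
φ₁ = arccos(0.3380) ≈ 70.2°.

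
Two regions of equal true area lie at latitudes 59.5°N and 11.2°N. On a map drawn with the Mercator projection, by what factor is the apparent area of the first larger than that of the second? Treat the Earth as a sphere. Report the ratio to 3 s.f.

On Mercator, area is exaggerated by sec²φ = 1/cos²φ.
At 59.5°: sec²(59.5°) = 1/0.5075² = 3.882.
At 11.2°: sec²(11.2°) = 1/0.9810² = 1.039.
Ratio = 3.882/1.039 = cos²(11.2°)/cos²(59.5°) ≈ 3.74.

3.74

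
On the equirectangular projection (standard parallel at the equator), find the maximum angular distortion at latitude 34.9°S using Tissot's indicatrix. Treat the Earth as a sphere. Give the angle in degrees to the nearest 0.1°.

For the equirectangular projection with φ₀ = 0 (plate carrée), h = 1 along meridians and k = sec φ along parallels.
At 34.9°: h = 1.000, k = 1.219; principal scales a = 1.219, b = 1.000.
sin(ω/2) = (a − b)/(a + b) = 0.2193/2.219 = 0.09881, so ω = 2 arcsin(0.09881) ≈ 11.3°.

11.3°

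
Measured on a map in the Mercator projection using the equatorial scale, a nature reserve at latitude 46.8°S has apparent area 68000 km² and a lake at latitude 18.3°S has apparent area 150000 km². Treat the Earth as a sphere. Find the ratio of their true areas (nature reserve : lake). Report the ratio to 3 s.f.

0.236

Since Mercator area scale is 1/cos²φ, the true area equals the apparent area multiplied by cos²φ.
True area of nature reserve: 68000 × cos²(46.8°) = 68000 × 0.4686 = 31870 km².
True area of lake: 150000 × cos²(18.3°) = 150000 × 0.9014 = 135200 km².
Ratio = 31870 / 135200 ≈ 0.236.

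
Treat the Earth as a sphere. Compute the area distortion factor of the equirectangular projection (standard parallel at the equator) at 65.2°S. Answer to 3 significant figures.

2.38

In the plate carrée (x = Rλ, y = Rφ), meridians are true-scale (h = 1) and parallels are stretched by k = sec φ.
Areal scale = h·k = 1 × sec φ; at 65.2°, h = 1.000, k = 2.384, so h·k = 2.384.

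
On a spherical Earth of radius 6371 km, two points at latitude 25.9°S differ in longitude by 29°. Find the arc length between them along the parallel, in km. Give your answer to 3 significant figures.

Arc length along a parallel = R cos φ · Δλ (with Δλ in radians).
= 6371 × cos 25.9° × (29° × π/180) = 6371 × 0.8996 × 0.5061 ≈ 2900 km.

2900 km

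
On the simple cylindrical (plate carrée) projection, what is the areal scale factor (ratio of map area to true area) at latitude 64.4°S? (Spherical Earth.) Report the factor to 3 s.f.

2.31

Plate carrée maps x = Rλ, y = Rφ. The meridian scale is h = 1 and the parallel scale is k = 1/cos φ = sec φ.
Areal scale = h·k = 1 × sec φ; at 64.4°, h = 1.000, k = 2.314, so h·k = 2.314.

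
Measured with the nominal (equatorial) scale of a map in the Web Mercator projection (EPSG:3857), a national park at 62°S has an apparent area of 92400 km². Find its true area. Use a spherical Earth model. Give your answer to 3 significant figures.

20400 km²

The Mercator projection is conformal; its linear scale factor is the same in every direction and equals sec φ = 1/cos φ.
Areal scale = k² = sec²φ = 1/cos²(62°) = 1/0.4695² = 4.537.
True area = apparent / (areal scale) = 92400 / 4.537 ≈ 20400 km².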